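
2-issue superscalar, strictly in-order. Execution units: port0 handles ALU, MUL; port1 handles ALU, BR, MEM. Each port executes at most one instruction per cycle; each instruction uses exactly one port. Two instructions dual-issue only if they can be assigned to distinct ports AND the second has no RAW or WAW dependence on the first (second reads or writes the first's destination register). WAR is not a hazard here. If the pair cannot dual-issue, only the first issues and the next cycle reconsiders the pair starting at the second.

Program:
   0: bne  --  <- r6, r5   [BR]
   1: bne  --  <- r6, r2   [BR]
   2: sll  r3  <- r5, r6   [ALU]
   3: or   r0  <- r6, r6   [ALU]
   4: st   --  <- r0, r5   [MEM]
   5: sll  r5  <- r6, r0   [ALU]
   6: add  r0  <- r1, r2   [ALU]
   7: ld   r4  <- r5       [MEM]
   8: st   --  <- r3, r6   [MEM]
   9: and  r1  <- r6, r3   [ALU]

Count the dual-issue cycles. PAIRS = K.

PAIRS = 4

t=0 i0:bne ; no-port BR/BR
t=1 i1/i2:bne+sll ; dual
t=2 i3:or ; RAW r0
t=3 i4/i5:st+sll ; dual
t=4 i6/i7:add+ld ; dual
t=5 i8/i9:st+and ; dual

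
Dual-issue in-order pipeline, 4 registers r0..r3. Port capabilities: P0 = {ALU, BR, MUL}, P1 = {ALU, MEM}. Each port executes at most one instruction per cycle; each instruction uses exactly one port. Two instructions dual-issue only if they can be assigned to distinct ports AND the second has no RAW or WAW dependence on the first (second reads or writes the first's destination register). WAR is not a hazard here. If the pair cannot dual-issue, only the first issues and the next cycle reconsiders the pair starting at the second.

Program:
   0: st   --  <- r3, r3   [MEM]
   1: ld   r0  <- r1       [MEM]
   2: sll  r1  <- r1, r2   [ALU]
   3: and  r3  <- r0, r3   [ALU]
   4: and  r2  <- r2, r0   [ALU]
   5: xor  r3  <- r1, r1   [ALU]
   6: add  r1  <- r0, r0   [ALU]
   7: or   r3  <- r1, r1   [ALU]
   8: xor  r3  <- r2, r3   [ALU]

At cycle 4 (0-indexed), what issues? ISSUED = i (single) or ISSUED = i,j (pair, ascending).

#0 head=0: st i0 no-port MEM/MEM
#1 head=1: ld sll i1,i2 dual
#2 head=3: and and i3,i4 dual
#3 head=5: xor add i5,i6 dual
#4 head=7: or i7 RAW+WAW r3
#5 head=8: xor i8 tail

ISSUED = 7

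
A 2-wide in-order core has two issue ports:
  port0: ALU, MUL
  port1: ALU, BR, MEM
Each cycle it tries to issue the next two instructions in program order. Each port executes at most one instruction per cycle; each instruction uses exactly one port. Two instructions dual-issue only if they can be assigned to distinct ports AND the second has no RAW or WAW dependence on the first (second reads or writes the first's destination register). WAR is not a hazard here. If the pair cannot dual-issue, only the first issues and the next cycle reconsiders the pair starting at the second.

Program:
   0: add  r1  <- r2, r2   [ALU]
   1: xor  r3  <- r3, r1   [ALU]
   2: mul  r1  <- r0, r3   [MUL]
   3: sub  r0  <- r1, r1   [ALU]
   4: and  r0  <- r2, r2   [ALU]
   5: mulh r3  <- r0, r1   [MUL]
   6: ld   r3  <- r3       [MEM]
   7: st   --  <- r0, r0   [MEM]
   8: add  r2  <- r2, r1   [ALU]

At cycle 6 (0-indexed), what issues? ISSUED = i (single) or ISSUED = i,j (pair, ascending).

[0] i0  add  -- RAW r1
[1] i1  xor  -- RAW r3
[2] i2  mul  -- RAW r1
[3] i3  sub  -- WAW r0
[4] i4  and  -- RAW r0
[5] i5  mulh  -- RAW+WAW r3
[6] i6  ld  -- no-port MEM/MEM
[7] i7&i8  st+add  -- pair

ISSUED = 6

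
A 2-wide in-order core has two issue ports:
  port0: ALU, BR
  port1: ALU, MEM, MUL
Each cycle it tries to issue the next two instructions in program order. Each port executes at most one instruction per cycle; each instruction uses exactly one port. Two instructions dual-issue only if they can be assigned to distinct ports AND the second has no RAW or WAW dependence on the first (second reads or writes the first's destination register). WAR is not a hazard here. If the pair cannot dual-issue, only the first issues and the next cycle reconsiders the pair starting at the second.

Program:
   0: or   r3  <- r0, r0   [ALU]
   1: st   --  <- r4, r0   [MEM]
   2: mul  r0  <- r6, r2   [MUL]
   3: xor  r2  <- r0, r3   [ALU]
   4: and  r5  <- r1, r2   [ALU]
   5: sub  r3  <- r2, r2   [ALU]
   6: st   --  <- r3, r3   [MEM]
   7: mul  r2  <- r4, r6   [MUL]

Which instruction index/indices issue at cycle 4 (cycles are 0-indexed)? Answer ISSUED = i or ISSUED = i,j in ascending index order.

0. or;st @i0/i1  | 2-wide
1. mul @i2  | RAW r0
2. xor @i3  | RAW r2
3. and;sub @i4/i5  | 2-wide
4. st @i6  | no-port MEM/MUL
5. mul @i7  | tail

ISSUED = 6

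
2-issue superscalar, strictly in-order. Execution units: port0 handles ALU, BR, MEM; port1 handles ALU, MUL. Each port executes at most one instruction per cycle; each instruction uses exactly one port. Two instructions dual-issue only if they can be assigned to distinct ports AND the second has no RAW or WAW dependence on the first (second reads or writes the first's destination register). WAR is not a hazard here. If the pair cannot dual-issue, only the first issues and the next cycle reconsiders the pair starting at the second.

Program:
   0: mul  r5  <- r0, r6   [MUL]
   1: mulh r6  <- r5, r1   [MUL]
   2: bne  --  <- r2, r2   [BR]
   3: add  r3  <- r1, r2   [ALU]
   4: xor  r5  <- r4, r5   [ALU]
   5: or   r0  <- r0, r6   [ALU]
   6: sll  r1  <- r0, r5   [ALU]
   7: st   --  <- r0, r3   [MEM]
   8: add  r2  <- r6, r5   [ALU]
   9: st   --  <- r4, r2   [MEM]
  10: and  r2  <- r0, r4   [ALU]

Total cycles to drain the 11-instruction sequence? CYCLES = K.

CYCLES = 7

[0] i0  mul  -- no-port MUL/MUL
[1] i1&i2  mulh;bne  -- pair
[2] i3&i4  add;xor  -- pair
[3] i5  or  -- RAW r0
[4] i6&i7  sll;st  -- pair
[5] i8  add  -- RAW r2
[6] i9&i10  st;and  -- pair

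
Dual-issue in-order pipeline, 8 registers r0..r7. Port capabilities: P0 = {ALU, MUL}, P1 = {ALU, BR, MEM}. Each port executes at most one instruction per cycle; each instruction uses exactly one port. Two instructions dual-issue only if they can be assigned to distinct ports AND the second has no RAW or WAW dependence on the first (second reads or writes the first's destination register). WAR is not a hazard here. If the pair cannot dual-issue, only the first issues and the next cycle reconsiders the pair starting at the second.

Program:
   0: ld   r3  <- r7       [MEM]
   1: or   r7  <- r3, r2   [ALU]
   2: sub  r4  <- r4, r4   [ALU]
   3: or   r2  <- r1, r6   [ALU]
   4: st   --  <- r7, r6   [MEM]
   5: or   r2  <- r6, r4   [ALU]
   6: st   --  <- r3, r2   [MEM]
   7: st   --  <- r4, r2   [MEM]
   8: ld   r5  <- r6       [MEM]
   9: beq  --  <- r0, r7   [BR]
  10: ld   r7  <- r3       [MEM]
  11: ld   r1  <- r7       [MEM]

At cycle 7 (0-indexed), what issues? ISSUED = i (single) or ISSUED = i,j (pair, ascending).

[0] i0  ld.MEM  -- RAW r3
[1] i1/i2  or.ALU/sub.ALU  -- pair
[2] i3/i4  or.ALU/st.MEM  -- pair
[3] i5  or.ALU  -- RAW r2
[4] i6  st.MEM  -- no-port MEM/MEM
[5] i7  st.MEM  -- no-port MEM/MEM
[6] i8  ld.MEM  -- no-port MEM/BR
[7] i9  beq.BR  -- no-port BR/MEM
[8] i10  ld.MEM  -- no-port MEM/MEM
[9] i11  ld.MEM  -- tail

ISSUED = 9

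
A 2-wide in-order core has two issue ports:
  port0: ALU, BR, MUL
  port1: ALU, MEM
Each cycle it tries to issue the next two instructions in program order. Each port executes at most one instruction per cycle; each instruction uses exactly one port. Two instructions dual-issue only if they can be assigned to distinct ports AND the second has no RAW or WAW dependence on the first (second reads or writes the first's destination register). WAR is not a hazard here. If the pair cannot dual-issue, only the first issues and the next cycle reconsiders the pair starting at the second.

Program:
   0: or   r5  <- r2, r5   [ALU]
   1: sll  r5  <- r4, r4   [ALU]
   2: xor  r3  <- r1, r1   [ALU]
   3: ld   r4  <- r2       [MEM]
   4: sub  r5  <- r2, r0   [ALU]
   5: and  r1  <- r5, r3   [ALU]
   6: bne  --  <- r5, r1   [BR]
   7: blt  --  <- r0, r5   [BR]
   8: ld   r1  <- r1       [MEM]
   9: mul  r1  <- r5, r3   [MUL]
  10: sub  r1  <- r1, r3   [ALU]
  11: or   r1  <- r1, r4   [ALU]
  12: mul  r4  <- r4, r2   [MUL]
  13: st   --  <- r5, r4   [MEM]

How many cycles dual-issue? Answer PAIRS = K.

t=0 i0:or.ALU ; WAW r5
t=1 i1+i2:sll.ALU xor.ALU ; 2-wide
t=2 i3+i4:ld.MEM sub.ALU ; 2-wide
t=3 i5:and.ALU ; RAW r1
t=4 i6:bne.BR ; no-port BR/BR
t=5 i7+i8:blt.BR ld.MEM ; 2-wide
t=6 i9:mul.MUL ; RAW+WAW r1
t=7 i10:sub.ALU ; RAW+WAW r1
t=8 i11+i12:or.ALU mul.MUL ; 2-wide
t=9 i13:st.MEM ; tail

PAIRS = 4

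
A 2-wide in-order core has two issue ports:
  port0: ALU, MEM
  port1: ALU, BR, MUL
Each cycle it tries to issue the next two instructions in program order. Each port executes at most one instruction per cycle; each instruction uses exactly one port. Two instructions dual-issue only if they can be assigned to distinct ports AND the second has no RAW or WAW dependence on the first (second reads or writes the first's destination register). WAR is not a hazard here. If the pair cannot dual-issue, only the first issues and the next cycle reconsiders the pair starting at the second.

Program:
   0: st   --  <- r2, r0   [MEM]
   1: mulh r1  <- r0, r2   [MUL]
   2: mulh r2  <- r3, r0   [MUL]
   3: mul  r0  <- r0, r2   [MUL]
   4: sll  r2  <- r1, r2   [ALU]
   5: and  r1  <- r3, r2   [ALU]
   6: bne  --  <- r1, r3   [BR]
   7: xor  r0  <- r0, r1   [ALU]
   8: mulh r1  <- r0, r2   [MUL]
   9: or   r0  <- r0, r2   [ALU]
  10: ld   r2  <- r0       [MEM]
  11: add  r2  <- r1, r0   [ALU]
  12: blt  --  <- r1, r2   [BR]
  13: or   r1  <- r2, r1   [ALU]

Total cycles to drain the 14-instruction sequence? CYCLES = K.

c0: i0&i1 st+mulh  dual
c1: i2 mulh  no-port MUL/MUL
c2: i3&i4 mul+sll  dual
c3: i5 and  RAW r1
c4: i6&i7 bne+xor  dual
c5: i8&i9 mulh+or  dual
c6: i10 ld  WAW r2
c7: i11 add  RAW r2
c8: i12&i13 blt+or  dual

CYCLES = 9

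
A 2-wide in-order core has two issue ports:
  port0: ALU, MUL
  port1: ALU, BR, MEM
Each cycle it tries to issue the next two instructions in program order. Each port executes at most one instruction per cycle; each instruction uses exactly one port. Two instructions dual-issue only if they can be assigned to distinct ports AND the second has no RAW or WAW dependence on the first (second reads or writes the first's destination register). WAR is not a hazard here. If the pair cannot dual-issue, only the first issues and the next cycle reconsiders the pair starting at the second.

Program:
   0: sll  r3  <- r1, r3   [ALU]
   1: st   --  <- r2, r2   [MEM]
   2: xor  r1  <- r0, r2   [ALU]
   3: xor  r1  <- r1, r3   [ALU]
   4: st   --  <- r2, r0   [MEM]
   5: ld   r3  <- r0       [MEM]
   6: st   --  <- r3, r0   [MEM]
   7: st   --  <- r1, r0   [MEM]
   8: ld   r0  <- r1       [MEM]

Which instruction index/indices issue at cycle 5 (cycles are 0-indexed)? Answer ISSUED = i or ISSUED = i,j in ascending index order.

t=0 i0/i1:sll.ALU/st.MEM ; 2-wide
t=1 i2:xor.ALU ; RAW+WAW r1
t=2 i3/i4:xor.ALU/st.MEM ; 2-wide
t=3 i5:ld.MEM ; no-port MEM/MEM
t=4 i6:st.MEM ; no-port MEM/MEM
t=5 i7:st.MEM ; no-port MEM/MEM
t=6 i8:ld.MEM ; tail

ISSUED = 7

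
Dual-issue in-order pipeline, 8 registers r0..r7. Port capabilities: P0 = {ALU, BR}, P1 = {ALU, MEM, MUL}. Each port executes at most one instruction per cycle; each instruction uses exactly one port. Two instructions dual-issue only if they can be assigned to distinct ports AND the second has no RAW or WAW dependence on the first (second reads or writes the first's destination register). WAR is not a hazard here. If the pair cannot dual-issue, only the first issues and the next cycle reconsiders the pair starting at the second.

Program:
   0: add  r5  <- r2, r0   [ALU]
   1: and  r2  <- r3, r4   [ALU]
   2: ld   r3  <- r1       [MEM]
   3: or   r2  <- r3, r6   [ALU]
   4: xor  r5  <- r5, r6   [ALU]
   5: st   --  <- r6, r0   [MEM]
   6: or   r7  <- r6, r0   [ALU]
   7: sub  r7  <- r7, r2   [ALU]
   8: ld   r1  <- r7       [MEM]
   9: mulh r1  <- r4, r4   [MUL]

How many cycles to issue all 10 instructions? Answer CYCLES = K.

[0] i0+i1  add.ALU+and.ALU  -- dual
[1] i2  ld.MEM  -- RAW r3
[2] i3+i4  or.ALU+xor.ALU  -- dual
[3] i5+i6  st.MEM+or.ALU  -- dual
[4] i7  sub.ALU  -- RAW r7
[5] i8  ld.MEM  -- no-port MEM/MUL
[6] i9  mulh.MUL  -- tail

CYCLES = 7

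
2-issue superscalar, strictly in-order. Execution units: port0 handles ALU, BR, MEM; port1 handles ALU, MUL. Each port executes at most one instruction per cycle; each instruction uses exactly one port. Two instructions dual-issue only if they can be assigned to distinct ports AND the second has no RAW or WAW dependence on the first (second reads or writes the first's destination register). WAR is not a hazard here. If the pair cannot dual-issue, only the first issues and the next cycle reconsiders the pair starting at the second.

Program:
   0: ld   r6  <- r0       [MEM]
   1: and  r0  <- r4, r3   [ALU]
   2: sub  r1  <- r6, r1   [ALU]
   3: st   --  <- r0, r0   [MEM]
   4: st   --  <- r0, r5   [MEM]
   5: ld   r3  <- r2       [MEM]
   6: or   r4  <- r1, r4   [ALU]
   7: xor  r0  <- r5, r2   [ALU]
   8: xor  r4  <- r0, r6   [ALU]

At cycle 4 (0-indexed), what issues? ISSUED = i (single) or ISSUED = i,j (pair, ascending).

ISSUED = 7

#0 head=0: ld/and i0+i1 pair
#1 head=2: sub/st i2+i3 pair
#2 head=4: st i4 no-port MEM/MEM
#3 head=5: ld/or i5+i6 pair
#4 head=7: xor i7 RAW r0
#5 head=8: xor i8 tail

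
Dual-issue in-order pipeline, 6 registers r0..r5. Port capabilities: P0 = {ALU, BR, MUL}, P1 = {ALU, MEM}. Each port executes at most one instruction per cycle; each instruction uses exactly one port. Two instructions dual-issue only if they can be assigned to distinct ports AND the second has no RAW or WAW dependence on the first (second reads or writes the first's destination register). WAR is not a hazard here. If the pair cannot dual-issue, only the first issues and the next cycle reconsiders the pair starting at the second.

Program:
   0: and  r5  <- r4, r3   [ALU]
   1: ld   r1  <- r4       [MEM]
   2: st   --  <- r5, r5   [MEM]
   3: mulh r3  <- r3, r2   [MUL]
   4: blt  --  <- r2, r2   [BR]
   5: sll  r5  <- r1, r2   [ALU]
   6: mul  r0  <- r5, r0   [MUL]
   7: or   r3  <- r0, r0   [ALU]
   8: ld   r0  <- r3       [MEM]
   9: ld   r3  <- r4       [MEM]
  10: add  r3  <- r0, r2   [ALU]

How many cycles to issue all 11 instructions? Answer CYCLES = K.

t=0 i0/i1:and.ALU+ld.MEM ; 2-wide
t=1 i2/i3:st.MEM+mulh.MUL ; 2-wide
t=2 i4/i5:blt.BR+sll.ALU ; 2-wide
t=3 i6:mul.MUL ; RAW r0
t=4 i7:or.ALU ; RAW r3
t=5 i8:ld.MEM ; no-port MEM/MEM
t=6 i9:ld.MEM ; WAW r3
t=7 i10:add.ALU ; tail

CYCLES = 8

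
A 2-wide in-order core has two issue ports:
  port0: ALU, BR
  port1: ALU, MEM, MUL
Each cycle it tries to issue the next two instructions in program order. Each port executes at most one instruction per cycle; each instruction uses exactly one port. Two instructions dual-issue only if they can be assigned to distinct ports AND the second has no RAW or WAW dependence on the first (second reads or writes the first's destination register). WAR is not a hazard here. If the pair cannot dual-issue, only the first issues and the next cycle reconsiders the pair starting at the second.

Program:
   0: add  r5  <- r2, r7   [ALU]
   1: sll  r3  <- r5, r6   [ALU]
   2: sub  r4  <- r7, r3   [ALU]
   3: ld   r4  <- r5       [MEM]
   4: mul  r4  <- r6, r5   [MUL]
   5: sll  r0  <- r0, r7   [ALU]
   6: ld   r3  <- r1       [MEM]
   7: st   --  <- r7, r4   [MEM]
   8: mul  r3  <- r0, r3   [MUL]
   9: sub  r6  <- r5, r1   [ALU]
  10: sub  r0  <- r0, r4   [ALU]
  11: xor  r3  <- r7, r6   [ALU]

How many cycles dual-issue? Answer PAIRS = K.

t=0 i0:add.ALU ; RAW r5
t=1 i1:sll.ALU ; RAW r3
t=2 i2:sub.ALU ; WAW r4
t=3 i3:ld.MEM ; no-port MEM/MUL
t=4 i4/i5:mul.MUL+sll.ALU ; dual
t=5 i6:ld.MEM ; no-port MEM/MEM
t=6 i7:st.MEM ; no-port MEM/MUL
t=7 i8/i9:mul.MUL+sub.ALU ; dual
t=8 i10/i11:sub.ALU+xor.ALU ; dual

PAIRS = 3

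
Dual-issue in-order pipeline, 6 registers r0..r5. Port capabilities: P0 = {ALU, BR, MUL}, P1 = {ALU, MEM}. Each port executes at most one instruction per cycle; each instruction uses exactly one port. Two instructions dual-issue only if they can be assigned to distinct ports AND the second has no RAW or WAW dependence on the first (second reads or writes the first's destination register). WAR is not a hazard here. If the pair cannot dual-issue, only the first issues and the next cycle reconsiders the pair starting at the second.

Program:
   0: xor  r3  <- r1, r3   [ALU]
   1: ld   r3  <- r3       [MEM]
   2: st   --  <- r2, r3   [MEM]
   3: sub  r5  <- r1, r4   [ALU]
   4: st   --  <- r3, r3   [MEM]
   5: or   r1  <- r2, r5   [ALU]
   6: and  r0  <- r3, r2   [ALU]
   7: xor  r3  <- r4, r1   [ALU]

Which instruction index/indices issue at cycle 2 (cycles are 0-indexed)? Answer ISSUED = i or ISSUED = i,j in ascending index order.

[0] i0  xor.ALU  -- RAW+WAW r3
[1] i1  ld.MEM  -- no-port MEM/MEM
[2] i2/i3  st.MEM+sub.ALU  -- dual
[3] i4/i5  st.MEM+or.ALU  -- dual
[4] i6/i7  and.ALU+xor.ALU  -- dual

ISSUED = 2,3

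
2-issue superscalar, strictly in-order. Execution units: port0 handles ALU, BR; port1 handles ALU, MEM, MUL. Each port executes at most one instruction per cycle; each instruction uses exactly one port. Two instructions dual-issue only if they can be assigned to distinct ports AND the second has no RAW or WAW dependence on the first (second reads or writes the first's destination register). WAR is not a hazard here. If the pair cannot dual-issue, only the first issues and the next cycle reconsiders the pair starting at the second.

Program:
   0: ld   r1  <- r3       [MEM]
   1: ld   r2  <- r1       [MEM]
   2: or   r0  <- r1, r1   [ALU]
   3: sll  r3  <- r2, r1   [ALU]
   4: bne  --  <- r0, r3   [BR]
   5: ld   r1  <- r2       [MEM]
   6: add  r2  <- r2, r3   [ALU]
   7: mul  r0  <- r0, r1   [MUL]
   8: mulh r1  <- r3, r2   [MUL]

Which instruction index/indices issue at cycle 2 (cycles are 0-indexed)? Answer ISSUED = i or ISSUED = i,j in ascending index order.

[0] i0  ld.MEM  -- no-port MEM/MEM
[1] i1/i2  ld.MEM;or.ALU  -- pair
[2] i3  sll.ALU  -- RAW r3
[3] i4/i5  bne.BR;ld.MEM  -- pair
[4] i6/i7  add.ALU;mul.MUL  -- pair
[5] i8  mulh.MUL  -- tail

ISSUED = 3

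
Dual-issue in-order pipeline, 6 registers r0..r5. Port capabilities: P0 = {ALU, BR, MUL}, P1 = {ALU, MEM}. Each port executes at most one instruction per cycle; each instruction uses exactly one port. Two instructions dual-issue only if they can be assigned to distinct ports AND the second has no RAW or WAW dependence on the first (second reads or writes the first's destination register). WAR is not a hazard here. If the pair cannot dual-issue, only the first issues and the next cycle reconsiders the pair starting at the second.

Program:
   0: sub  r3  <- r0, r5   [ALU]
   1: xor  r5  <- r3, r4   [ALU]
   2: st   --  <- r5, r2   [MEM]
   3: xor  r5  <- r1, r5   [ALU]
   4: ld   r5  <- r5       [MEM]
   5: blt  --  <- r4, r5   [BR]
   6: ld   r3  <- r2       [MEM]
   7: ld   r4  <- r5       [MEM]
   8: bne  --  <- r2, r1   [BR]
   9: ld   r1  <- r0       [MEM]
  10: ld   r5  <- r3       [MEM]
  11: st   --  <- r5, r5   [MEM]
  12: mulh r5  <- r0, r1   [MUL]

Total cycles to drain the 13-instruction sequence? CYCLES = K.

CYCLES = 9

c0: i0 sub.ALU  RAW r3
c1: i1 xor.ALU  RAW r5
c2: i2&i3 st.MEM+xor.ALU  2-wide
c3: i4 ld.MEM  RAW r5
c4: i5&i6 blt.BR+ld.MEM  2-wide
c5: i7&i8 ld.MEM+bne.BR  2-wide
c6: i9 ld.MEM  no-port MEM/MEM
c7: i10 ld.MEM  no-port MEM/MEM
c8: i11&i12 st.MEM+mulh.MUL  2-wide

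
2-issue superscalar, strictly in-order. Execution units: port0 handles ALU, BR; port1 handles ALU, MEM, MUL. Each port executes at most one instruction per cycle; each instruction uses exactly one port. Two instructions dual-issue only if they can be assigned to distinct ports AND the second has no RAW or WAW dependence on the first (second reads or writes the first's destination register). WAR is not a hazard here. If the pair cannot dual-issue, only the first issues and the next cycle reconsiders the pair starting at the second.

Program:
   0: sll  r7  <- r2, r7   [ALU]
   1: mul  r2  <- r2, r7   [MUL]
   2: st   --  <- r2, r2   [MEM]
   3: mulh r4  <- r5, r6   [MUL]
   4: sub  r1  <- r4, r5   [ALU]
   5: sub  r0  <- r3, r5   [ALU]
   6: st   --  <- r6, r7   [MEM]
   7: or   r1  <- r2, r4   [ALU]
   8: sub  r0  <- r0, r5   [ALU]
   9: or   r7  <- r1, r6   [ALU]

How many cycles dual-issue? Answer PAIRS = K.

0. sll.ALU @i0  | RAW r7
1. mul.MUL @i1  | no-port MUL/MEM
2. st.MEM @i2  | no-port MEM/MUL
3. mulh.MUL @i3  | RAW r4
4. sub.ALU sub.ALU @i4,i5  | 2-wide
5. st.MEM or.ALU @i6,i7  | 2-wide
6. sub.ALU or.ALU @i8,i9  | 2-wide

PAIRS = 3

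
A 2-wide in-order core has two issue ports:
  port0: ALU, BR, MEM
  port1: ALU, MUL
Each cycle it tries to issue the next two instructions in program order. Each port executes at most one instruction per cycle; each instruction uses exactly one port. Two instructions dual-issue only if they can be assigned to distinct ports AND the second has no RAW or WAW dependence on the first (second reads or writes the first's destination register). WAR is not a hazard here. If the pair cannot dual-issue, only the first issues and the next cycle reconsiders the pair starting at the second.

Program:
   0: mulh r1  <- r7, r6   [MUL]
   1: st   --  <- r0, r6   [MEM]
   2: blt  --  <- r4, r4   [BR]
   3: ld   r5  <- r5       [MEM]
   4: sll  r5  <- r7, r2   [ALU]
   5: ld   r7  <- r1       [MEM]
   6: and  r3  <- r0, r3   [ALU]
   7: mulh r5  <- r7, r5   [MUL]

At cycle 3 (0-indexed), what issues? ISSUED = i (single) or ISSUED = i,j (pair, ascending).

[0] i0&i1  mulh.MUL st.MEM  -- 2-wide
[1] i2  blt.BR  -- no-port BR/MEM
[2] i3  ld.MEM  -- WAW r5
[3] i4&i5  sll.ALU ld.MEM  -- 2-wide
[4] i6&i7  and.ALU mulh.MUL  -- 2-wide

ISSUED = 4,5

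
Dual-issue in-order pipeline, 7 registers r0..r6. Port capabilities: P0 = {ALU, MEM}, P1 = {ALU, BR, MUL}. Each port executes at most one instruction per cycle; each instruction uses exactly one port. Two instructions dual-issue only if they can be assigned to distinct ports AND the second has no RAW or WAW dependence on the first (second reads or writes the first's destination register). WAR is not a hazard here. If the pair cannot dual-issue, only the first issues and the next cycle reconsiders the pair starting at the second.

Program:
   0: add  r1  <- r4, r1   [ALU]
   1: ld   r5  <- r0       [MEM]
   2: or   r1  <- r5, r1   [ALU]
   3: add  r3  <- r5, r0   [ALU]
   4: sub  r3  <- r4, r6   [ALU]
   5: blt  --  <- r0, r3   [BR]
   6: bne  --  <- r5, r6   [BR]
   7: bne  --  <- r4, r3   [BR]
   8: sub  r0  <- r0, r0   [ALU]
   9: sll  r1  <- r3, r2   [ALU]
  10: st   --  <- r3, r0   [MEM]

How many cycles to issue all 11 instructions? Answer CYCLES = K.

CYCLES = 7

t=0 i0/i1:add ld ; pair
t=1 i2/i3:or add ; pair
t=2 i4:sub ; RAW r3
t=3 i5:blt ; no-port BR/BR
t=4 i6:bne ; no-port BR/BR
t=5 i7/i8:bne sub ; pair
t=6 i9/i10:sll st ; pair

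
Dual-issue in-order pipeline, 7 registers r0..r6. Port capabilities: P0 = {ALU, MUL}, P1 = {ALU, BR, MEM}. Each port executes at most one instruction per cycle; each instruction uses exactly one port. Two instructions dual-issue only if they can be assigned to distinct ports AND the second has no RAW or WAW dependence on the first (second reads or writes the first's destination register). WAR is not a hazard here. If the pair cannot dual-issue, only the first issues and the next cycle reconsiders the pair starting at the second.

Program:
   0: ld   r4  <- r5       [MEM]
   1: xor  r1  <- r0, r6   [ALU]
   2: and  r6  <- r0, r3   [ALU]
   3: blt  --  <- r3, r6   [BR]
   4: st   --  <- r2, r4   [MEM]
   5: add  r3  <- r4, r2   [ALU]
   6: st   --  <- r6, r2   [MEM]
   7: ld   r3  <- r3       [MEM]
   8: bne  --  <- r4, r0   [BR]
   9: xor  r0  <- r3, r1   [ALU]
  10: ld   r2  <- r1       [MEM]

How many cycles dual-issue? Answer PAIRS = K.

PAIRS = 3

#0 head=0: ld.MEM+xor.ALU i0&i1 dual
#1 head=2: and.ALU i2 RAW r6
#2 head=3: blt.BR i3 no-port BR/MEM
#3 head=4: st.MEM+add.ALU i4&i5 dual
#4 head=6: st.MEM i6 no-port MEM/MEM
#5 head=7: ld.MEM i7 no-port MEM/BR
#6 head=8: bne.BR+xor.ALU i8&i9 dual
#7 head=10: ld.MEM i10 tail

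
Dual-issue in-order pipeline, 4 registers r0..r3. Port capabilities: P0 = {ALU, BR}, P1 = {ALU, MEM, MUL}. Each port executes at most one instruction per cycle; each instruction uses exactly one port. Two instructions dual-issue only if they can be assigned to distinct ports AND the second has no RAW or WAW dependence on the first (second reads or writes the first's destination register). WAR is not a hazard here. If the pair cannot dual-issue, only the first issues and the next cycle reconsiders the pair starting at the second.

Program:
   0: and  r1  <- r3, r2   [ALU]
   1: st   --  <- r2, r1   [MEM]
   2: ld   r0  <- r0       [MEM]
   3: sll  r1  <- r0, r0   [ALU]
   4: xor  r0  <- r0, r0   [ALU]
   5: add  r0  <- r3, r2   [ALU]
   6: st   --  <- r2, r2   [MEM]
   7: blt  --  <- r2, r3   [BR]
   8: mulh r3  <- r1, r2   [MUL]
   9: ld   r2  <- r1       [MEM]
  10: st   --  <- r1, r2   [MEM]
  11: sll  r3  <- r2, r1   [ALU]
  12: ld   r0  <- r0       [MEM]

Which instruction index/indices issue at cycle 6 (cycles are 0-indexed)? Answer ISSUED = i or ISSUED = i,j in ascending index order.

ISSUED = 9

#0 head=0: and.ALU i0 RAW r1
#1 head=1: st.MEM i1 no-port MEM/MEM
#2 head=2: ld.MEM i2 RAW r0
#3 head=3: sll.ALU+xor.ALU i3,i4 2-wide
#4 head=5: add.ALU+st.MEM i5,i6 2-wide
#5 head=7: blt.BR+mulh.MUL i7,i8 2-wide
#6 head=9: ld.MEM i9 no-port MEM/MEM
#7 head=10: st.MEM+sll.ALU i10,i11 2-wide
#8 head=12: ld.MEM i12 tail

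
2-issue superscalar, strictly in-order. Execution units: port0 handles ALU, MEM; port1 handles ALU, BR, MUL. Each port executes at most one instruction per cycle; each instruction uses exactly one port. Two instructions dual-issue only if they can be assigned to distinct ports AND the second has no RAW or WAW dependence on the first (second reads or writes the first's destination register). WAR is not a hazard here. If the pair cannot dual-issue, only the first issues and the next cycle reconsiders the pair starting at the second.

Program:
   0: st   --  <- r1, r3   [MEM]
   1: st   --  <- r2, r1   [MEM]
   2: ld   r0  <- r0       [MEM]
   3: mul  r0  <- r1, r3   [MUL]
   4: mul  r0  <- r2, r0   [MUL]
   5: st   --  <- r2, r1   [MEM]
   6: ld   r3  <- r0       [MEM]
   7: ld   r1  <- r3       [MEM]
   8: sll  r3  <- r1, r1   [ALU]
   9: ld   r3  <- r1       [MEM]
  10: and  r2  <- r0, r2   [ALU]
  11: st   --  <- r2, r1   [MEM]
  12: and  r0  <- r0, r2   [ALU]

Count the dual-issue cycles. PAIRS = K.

[0] i0  st  -- no-port MEM/MEM
[1] i1  st  -- no-port MEM/MEM
[2] i2  ld  -- WAW r0
[3] i3  mul  -- no-port MUL/MUL
[4] i4,i5  mul st  -- 2-wide
[5] i6  ld  -- no-port MEM/MEM
[6] i7  ld  -- RAW r1
[7] i8  sll  -- WAW r3
[8] i9,i10  ld and  -- 2-wide
[9] i11,i12  st and  -- 2-wide

PAIRS = 3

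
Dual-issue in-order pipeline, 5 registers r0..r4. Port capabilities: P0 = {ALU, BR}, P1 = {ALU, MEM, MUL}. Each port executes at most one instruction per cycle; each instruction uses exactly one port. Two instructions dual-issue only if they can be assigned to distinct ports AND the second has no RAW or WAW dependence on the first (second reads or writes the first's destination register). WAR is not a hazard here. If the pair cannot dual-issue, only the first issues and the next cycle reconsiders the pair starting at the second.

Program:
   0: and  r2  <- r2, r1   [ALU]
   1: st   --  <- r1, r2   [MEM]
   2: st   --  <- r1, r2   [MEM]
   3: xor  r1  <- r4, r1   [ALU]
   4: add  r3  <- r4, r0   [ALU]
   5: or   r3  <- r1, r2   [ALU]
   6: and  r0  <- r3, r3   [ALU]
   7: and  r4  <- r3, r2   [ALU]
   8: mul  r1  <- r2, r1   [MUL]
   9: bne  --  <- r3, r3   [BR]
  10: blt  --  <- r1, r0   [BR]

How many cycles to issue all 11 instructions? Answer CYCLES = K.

[0] i0  and  -- RAW r2
[1] i1  st  -- no-port MEM/MEM
[2] i2&i3  st/xor  -- 2-wide
[3] i4  add  -- WAW r3
[4] i5  or  -- RAW r3
[5] i6&i7  and/and  -- 2-wide
[6] i8&i9  mul/bne  -- 2-wide
[7] i10  blt  -- tail

CYCLES = 8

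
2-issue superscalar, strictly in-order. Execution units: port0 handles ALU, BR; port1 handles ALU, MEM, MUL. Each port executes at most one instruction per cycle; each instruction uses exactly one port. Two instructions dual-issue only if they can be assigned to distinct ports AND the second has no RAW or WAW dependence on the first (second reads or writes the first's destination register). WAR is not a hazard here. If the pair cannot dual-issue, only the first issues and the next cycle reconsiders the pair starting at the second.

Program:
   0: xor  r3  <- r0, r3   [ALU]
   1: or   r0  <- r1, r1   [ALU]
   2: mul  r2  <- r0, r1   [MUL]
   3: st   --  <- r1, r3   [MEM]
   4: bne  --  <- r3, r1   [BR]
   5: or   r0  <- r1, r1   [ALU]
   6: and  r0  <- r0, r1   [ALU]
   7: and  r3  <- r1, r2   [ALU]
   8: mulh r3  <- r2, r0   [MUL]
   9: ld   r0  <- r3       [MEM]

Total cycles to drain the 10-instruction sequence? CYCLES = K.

CYCLES = 7

[0] i0+i1  xor/or  -- dual
[1] i2  mul  -- no-port MUL/MEM
[2] i3+i4  st/bne  -- dual
[3] i5  or  -- RAW+WAW r0
[4] i6+i7  and/and  -- dual
[5] i8  mulh  -- no-port MUL/MEM
[6] i9  ld  -- tail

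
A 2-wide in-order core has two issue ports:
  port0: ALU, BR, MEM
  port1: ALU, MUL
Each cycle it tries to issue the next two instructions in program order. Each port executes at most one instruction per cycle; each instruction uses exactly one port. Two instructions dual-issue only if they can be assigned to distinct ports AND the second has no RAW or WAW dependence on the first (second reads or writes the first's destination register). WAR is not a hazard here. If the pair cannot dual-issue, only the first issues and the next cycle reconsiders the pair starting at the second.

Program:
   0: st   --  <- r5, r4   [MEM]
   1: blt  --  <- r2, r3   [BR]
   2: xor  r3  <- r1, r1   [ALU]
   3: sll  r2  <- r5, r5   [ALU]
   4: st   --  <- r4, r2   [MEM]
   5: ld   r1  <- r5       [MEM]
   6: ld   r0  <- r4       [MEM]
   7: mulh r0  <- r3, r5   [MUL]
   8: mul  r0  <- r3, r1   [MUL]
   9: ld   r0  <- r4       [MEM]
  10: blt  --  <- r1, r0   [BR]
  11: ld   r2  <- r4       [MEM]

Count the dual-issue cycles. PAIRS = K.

0. st @i0  | no-port MEM/BR
1. blt xor @i1&i2  | pair
2. sll @i3  | RAW r2
3. st @i4  | no-port MEM/MEM
4. ld @i5  | no-port MEM/MEM
5. ld @i6  | WAW r0
6. mulh @i7  | no-port MUL/MUL
7. mul @i8  | WAW r0
8. ld @i9  | no-port MEM/BR
9. blt @i10  | no-port BR/MEM
10. ld @i11  | tail

PAIRS = 1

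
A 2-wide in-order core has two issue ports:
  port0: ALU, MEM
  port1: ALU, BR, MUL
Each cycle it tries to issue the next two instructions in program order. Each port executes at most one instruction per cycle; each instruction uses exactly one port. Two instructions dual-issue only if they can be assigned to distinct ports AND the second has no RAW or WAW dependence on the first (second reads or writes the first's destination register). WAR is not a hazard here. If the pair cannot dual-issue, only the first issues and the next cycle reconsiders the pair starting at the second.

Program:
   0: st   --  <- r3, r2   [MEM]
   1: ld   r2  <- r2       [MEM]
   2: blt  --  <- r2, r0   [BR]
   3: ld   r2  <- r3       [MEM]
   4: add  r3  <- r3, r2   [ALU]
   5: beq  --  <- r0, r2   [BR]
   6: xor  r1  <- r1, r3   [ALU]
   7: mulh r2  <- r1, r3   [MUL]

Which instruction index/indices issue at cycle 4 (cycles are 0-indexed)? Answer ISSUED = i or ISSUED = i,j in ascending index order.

ISSUED = 6

#0 head=0: st.MEM i0 no-port MEM/MEM
#1 head=1: ld.MEM i1 RAW r2
#2 head=2: blt.BR;ld.MEM i2+i3 dual
#3 head=4: add.ALU;beq.BR i4+i5 dual
#4 head=6: xor.ALU i6 RAW r1
#5 head=7: mulh.MUL i7 tail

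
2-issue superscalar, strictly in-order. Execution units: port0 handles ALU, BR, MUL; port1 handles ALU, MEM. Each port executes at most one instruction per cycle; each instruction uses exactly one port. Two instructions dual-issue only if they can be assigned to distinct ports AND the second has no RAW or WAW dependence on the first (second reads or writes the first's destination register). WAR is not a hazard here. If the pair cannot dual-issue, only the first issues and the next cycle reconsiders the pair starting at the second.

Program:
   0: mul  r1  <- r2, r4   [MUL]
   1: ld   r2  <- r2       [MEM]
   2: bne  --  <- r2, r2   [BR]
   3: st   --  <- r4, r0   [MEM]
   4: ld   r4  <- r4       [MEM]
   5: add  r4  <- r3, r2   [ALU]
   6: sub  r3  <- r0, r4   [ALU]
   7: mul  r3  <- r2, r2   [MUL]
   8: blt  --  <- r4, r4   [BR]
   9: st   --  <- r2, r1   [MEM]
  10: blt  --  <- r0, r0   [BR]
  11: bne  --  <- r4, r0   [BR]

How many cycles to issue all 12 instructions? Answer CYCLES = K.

CYCLES = 9

0. mul.MUL+ld.MEM @i0,i1  | pair
1. bne.BR+st.MEM @i2,i3  | pair
2. ld.MEM @i4  | WAW r4
3. add.ALU @i5  | RAW r4
4. sub.ALU @i6  | WAW r3
5. mul.MUL @i7  | no-port MUL/BR
6. blt.BR+st.MEM @i8,i9  | pair
7. blt.BR @i10  | no-port BR/BR
8. bne.BR @i11  | tail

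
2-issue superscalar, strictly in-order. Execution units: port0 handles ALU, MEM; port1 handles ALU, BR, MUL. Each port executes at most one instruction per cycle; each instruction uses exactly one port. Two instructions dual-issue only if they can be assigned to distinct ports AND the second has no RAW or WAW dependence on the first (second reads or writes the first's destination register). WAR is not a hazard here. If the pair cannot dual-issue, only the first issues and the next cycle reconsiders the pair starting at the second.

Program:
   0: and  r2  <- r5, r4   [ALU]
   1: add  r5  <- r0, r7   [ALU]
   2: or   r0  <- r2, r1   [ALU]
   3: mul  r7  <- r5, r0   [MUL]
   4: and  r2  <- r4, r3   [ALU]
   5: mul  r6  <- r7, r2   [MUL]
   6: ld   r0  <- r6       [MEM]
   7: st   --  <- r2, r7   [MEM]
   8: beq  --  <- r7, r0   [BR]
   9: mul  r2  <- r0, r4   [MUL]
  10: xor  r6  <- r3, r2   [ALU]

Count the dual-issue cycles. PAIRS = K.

PAIRS = 3

#0 head=0: and;add i0/i1 2-wide
#1 head=2: or i2 RAW r0
#2 head=3: mul;and i3/i4 2-wide
#3 head=5: mul i5 RAW r6
#4 head=6: ld i6 no-port MEM/MEM
#5 head=7: st;beq i7/i8 2-wide
#6 head=9: mul i9 RAW r2
#7 head=10: xor i10 tail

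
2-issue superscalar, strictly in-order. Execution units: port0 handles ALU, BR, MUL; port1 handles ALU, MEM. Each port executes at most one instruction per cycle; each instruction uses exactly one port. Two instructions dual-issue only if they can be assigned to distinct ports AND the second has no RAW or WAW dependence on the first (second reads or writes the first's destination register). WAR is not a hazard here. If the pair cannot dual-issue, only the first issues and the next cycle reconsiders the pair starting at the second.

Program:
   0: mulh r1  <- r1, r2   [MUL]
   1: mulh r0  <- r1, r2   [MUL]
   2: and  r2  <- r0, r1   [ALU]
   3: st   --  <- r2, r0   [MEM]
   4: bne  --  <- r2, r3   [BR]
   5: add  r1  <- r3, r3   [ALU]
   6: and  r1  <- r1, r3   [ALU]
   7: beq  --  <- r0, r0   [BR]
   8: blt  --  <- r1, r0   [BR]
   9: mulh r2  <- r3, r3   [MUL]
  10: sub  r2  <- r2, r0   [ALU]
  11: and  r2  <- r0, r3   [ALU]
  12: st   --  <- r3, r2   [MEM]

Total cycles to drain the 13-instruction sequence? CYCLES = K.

CYCLES = 11

  cy0 -> i0 (mulh) no-port MUL/MUL
  cy1 -> i1 (mulh) RAW r0
  cy2 -> i2 (and) RAW r2
  cy3 -> i3+i4 (st+bne) dual
  cy4 -> i5 (add) RAW+WAW r1
  cy5 -> i6+i7 (and+beq) dual
  cy6 -> i8 (blt) no-port BR/MUL
  cy7 -> i9 (mulh) RAW+WAW r2
  cy8 -> i10 (sub) WAW r2
  cy9 -> i11 (and) RAW r2
  cy10 -> i12 (st) tail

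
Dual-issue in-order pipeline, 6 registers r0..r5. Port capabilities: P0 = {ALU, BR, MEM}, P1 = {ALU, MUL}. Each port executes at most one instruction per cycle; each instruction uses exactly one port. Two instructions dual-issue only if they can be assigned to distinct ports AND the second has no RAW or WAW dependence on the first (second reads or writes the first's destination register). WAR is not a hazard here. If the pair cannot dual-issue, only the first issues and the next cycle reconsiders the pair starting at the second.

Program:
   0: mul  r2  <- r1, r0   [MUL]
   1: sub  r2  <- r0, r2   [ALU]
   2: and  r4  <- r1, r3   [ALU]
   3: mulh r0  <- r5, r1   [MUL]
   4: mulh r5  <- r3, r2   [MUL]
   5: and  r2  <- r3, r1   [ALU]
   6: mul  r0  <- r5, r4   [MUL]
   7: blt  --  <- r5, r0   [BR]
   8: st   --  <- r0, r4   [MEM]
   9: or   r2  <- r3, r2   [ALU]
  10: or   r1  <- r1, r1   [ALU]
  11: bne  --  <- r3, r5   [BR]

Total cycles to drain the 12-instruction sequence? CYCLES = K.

#0 head=0: mul.MUL i0 RAW+WAW r2
#1 head=1: sub.ALU/and.ALU i1/i2 pair
#2 head=3: mulh.MUL i3 no-port MUL/MUL
#3 head=4: mulh.MUL/and.ALU i4/i5 pair
#4 head=6: mul.MUL i6 RAW r0
#5 head=7: blt.BR i7 no-port BR/MEM
#6 head=8: st.MEM/or.ALU i8/i9 pair
#7 head=10: or.ALU/bne.BR i10/i11 pair

CYCLES = 8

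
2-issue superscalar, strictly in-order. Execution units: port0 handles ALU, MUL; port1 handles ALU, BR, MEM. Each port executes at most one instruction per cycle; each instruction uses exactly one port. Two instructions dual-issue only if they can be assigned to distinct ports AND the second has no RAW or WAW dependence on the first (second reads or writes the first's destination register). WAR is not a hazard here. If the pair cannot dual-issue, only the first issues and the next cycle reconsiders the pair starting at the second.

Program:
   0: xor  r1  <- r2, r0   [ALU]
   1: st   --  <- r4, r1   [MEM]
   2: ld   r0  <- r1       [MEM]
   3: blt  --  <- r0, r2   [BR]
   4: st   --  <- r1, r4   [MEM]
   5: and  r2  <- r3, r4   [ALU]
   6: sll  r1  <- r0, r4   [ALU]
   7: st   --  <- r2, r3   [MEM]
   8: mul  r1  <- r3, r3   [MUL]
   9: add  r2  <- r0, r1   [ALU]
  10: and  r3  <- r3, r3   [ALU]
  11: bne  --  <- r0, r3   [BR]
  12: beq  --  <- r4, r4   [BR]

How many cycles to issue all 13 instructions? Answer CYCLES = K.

  cy0 -> i0 (xor) RAW r1
  cy1 -> i1 (st) no-port MEM/MEM
  cy2 -> i2 (ld) no-port MEM/BR
  cy3 -> i3 (blt) no-port BR/MEM
  cy4 -> i4/i5 (st+and) pair
  cy5 -> i6/i7 (sll+st) pair
  cy6 -> i8 (mul) RAW r1
  cy7 -> i9/i10 (add+and) pair
  cy8 -> i11 (bne) no-port BR/BR
  cy9 -> i12 (beq) tail

CYCLES = 10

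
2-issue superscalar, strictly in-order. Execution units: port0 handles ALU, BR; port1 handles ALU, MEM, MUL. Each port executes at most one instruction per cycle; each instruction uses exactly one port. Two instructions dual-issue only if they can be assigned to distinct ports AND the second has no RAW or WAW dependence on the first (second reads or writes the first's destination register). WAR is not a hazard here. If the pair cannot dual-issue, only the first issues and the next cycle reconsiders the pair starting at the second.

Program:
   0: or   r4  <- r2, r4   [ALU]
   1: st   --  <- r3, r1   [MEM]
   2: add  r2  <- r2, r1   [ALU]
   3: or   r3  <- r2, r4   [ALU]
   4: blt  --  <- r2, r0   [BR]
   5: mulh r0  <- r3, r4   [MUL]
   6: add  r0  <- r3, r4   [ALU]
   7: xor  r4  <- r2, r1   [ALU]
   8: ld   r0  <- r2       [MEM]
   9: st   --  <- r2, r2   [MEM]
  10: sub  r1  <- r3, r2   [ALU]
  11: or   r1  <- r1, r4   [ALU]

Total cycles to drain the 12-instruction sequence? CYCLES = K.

CYCLES = 8

c0: i0/i1 or.ALU st.MEM  2-wide
c1: i2 add.ALU  RAW r2
c2: i3/i4 or.ALU blt.BR  2-wide
c3: i5 mulh.MUL  WAW r0
c4: i6/i7 add.ALU xor.ALU  2-wide
c5: i8 ld.MEM  no-port MEM/MEM
c6: i9/i10 st.MEM sub.ALU  2-wide
c7: i11 or.ALU  tail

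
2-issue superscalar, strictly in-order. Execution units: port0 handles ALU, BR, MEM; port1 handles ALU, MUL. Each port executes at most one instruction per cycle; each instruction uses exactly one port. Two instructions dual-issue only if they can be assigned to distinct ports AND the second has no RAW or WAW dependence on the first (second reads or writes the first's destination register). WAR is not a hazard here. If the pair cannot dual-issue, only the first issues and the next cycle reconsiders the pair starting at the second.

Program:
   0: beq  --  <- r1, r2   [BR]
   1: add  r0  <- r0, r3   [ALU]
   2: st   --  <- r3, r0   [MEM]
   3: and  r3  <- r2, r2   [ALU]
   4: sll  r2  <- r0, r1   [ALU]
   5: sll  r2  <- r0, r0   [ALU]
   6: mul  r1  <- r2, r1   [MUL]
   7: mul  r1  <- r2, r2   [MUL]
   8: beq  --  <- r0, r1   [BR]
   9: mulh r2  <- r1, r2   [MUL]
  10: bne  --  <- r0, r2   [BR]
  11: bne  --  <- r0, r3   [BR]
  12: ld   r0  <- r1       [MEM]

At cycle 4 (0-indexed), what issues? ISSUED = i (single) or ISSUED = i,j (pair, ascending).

ISSUED = 6

  cy0 -> i0+i1 (beq.BR add.ALU) 2-wide
  cy1 -> i2+i3 (st.MEM and.ALU) 2-wide
  cy2 -> i4 (sll.ALU) WAW r2
  cy3 -> i5 (sll.ALU) RAW r2
  cy4 -> i6 (mul.MUL) no-port MUL/MUL
  cy5 -> i7 (mul.MUL) RAW r1
  cy6 -> i8+i9 (beq.BR mulh.MUL) 2-wide
  cy7 -> i10 (bne.BR) no-port BR/BR
  cy8 -> i11 (bne.BR) no-port BR/MEM
  cy9 -> i12 (ld.MEM) tail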